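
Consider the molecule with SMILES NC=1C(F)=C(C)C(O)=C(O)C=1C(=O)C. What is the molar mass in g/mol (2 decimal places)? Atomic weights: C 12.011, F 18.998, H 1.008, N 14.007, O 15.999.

First, the molecular formula is C9H10FNO3 (counting implicit H from valence).
  C: 9 × 12.011 = 108.099
  F: 1 × 18.998 = 18.998
  H: 10 × 1.008 = 10.080
  N: 1 × 14.007 = 14.007
  O: 3 × 15.999 = 47.997
Sum: 9×12.011 + 1×18.998 + 10×1.008 + 1×14.007 + 3×15.999 = 199.181 → 199.18 g/mol.

199.18 g/mol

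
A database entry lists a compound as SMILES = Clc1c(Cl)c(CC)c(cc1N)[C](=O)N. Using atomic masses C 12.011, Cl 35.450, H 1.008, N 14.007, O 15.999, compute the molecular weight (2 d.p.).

233.09 g/mol

First, the molecular formula is C9H10Cl2N2O (counting implicit H from valence).
  C: 9 × 12.011 = 108.099
  Cl: 2 × 35.450 = 70.900
  H: 10 × 1.008 = 10.080
  N: 2 × 14.007 = 28.014
  O: 1 × 15.999 = 15.999
Sum: 9×12.011 + 2×35.450 + 10×1.008 + 2×14.007 + 1×15.999 = 233.092 → 233.09 g/mol.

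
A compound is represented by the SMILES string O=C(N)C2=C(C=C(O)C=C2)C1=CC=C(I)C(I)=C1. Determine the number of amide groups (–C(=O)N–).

The amide motif appears at heavy-atom position 2 in the SMILES.
Other groups present: 1 hydroxyl.
Amide count: 1.

1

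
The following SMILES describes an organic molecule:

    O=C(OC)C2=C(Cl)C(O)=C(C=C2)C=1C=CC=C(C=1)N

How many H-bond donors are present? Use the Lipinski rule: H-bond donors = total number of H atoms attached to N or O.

3

Donors: find every N or O and count the H atoms it carries.
  atom 1 (O): bond orders sum to 2 → 0 H
  atom 3 (O): bond orders sum to 2 → 0 H
  atom 9 (O): bond orders sum to 1 → 1 H
  atom 19 (N): bond orders sum to 1 → 2 H
Lipinski HBD = 3.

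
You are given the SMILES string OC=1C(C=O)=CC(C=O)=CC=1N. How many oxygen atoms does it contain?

Scan the SMILES for O atoms (remember two-letter symbols like Cl and Br are single atoms).
Oxygen count: 3.

3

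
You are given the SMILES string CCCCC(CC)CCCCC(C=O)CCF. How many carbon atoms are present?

Count every carbon token in the SMILES (each C, including those in ring-closure positions and inside branches).
Carbon count: 15.

15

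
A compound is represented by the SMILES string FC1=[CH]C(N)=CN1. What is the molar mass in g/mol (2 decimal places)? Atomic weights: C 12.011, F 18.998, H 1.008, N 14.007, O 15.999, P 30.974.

First, the molecular formula is C4H5FN2 (counting implicit H from valence).
  C: 4 × 12.011 = 48.044
  F: 1 × 18.998 = 18.998
  H: 5 × 1.008 = 5.040
  N: 2 × 14.007 = 28.014
Sum: 4×12.011 + 1×18.998 + 5×1.008 + 2×14.007 = 100.096 → 100.10 g/mol.

100.10 g/mol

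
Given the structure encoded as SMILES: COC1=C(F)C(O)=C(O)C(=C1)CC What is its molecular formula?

Walk through each heavy atom and fill implicit hydrogens from standard valence (C 4, N 3, O 2, S 2, halogen 1):
  atom 1: C, bond orders sum to 1 (valence 4) → 3 H
  atom 2: O, bond orders sum to 2 (valence 2) → 0 H
  atom 3: C, bond orders sum to 4 (valence 4) → 0 H
  atom 4: C, bond orders sum to 4 (valence 4) → 0 H
  atom 5: F (halogen, monovalent) → 0 H
  atom 6: C, bond orders sum to 4 (valence 4) → 0 H
  atom 7: O, bond orders sum to 1 (valence 2) → 1 H
  atom 8: C, bond orders sum to 4 (valence 4) → 0 H
  atom 9: O, bond orders sum to 1 (valence 2) → 1 H
  atom 10: C, bond orders sum to 4 (valence 4) → 0 H
  atom 11: C, bond orders sum to 3 (valence 4) → 1 H
  atom 12: C, bond orders sum to 2 (valence 4) → 2 H
  atom 13: C, bond orders sum to 1 (valence 4) → 3 H
Totals → C:9, H:11, F:1, O:3.
In Hill order: C9H11FO3.

C9H11FO3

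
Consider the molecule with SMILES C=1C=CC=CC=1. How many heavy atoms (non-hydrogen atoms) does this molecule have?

6

Every atom symbol written in the SMILES (organic subset) is one heavy atom; implicit H are not written.
Heavy atoms by element → C:6.
Total: 6.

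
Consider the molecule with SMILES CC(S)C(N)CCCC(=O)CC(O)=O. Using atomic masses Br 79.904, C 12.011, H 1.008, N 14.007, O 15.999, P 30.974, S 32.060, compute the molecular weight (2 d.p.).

First, the molecular formula is C9H17NO3S (counting implicit H from valence).
  C: 9 × 12.011 = 108.099
  H: 17 × 1.008 = 17.136
  N: 1 × 14.007 = 14.007
  O: 3 × 15.999 = 47.997
  S: 1 × 32.060 = 32.060
Sum: 9×12.011 + 17×1.008 + 1×14.007 + 3×15.999 + 1×32.060 = 219.299 → 219.30 g/mol.

219.30 g/mol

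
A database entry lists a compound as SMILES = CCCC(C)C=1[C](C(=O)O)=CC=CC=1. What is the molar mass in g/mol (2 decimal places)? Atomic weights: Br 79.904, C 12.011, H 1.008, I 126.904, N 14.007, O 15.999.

First, the molecular formula is C12H16O2 (counting implicit H from valence).
  C: 12 × 12.011 = 144.132
  H: 16 × 1.008 = 16.128
  O: 2 × 15.999 = 31.998
Sum: 12×12.011 + 16×1.008 + 2×15.999 = 192.258 → 192.26 g/mol.

192.26 g/mol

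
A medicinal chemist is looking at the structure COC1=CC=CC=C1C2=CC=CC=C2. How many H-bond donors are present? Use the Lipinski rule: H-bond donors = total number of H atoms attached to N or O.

0

Donors: find every N or O and count the H atoms it carries.
  atom 2 (O): bond orders sum to 2 → 0 H
Lipinski HBD = 0.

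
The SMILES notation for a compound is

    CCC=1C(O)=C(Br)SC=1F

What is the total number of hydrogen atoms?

6

Walk through each heavy atom and fill implicit hydrogens from standard valence (C 4, N 3, O 2, S 2, halogen 1):
  atom 1: C, bond orders sum to 1 (valence 4) → 3 H
  atom 2: C, bond orders sum to 2 (valence 4) → 2 H
  atom 3: C, bond orders sum to 4 (valence 4) → 0 H
  atom 4: C, bond orders sum to 4 (valence 4) → 0 H
  atom 5: O, bond orders sum to 1 (valence 2) → 1 H
  atom 6: C, bond orders sum to 4 (valence 4) → 0 H
  atom 7: Br (halogen, monovalent) → 0 H
  atom 8: S, bond orders sum to 2 (valence 2) → 0 H
  atom 9: C, bond orders sum to 4 (valence 4) → 0 H
  atom 10: F (halogen, monovalent) → 0 H
Total hydrogens: 6.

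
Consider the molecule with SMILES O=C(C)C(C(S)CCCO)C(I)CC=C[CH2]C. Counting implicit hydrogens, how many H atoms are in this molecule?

Walk through each heavy atom and fill implicit hydrogens from standard valence (C 4, N 3, O 2, S 2, halogen 1):
  atom 1: O, bond orders sum to 2 (valence 2) → 0 H
  atom 2: C, bond orders sum to 4 (valence 4) → 0 H
  atom 3: C, bond orders sum to 1 (valence 4) → 3 H
  atom 4: C, bond orders sum to 3 (valence 4) → 1 H
  atom 5: C, bond orders sum to 3 (valence 4) → 1 H
  atom 6: S, bond orders sum to 1 (valence 2) → 1 H
  atom 7: C, bond orders sum to 2 (valence 4) → 2 H
  atom 8: C, bond orders sum to 2 (valence 4) → 2 H
  atom 9: C, bond orders sum to 2 (valence 4) → 2 H
  atom 10: O, bond orders sum to 1 (valence 2) → 1 H
  atom 11: C, bond orders sum to 3 (valence 4) → 1 H
  atom 12: I (halogen, monovalent) → 0 H
  atom 13: C, bond orders sum to 2 (valence 4) → 2 H
  atom 14: C, bond orders sum to 3 (valence 4) → 1 H
  atom 15: C, bond orders sum to 3 (valence 4) → 1 H
  atom 16: C with explicit H count 2
  atom 17: C, bond orders sum to 1 (valence 4) → 3 H
Total hydrogens: 23.

23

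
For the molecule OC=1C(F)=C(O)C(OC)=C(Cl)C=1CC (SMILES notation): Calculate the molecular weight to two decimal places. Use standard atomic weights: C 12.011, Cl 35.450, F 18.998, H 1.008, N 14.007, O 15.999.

First, the molecular formula is C9H10ClFO3 (counting implicit H from valence).
  C: 9 × 12.011 = 108.099
  Cl: 1 × 35.450 = 35.450
  F: 1 × 18.998 = 18.998
  H: 10 × 1.008 = 10.080
  O: 3 × 15.999 = 47.997
Sum: 9×12.011 + 1×35.450 + 1×18.998 + 10×1.008 + 3×15.999 = 220.624 → 220.62 g/mol.

220.62 g/mol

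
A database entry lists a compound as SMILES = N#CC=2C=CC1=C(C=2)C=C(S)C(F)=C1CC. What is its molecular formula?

C13H10FNS

Walk through each heavy atom and fill implicit hydrogens from standard valence (C 4, N 3, O 2, S 2, halogen 1):
  atom 1: N, bond orders sum to 3 (valence 3) → 0 H
  atom 2: C, bond orders sum to 4 (valence 4) → 0 H
  atom 3: C, bond orders sum to 4 (valence 4) → 0 H
  atom 4: C, bond orders sum to 3 (valence 4) → 1 H
  atom 5: C, bond orders sum to 3 (valence 4) → 1 H
  atom 6: C, bond orders sum to 4 (valence 4) → 0 H
  atom 7: C, bond orders sum to 4 (valence 4) → 0 H
  atom 8: C, bond orders sum to 3 (valence 4) → 1 H
  atom 9: C, bond orders sum to 3 (valence 4) → 1 H
  atom 10: C, bond orders sum to 4 (valence 4) → 0 H
  atom 11: S, bond orders sum to 1 (valence 2) → 1 H
  atom 12: C, bond orders sum to 4 (valence 4) → 0 H
  atom 13: F (halogen, monovalent) → 0 H
  atom 14: C, bond orders sum to 4 (valence 4) → 0 H
  atom 15: C, bond orders sum to 2 (valence 4) → 2 H
  atom 16: C, bond orders sum to 1 (valence 4) → 3 H
Totals → C:13, H:10, F:1, N:1, S:1.
In Hill order: C13H10FNS.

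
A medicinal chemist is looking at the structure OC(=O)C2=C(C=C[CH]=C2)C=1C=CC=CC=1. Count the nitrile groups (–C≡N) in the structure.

Scan the SMILES for the nitrile motif — none present.
Groups that are present: 1 carboxylic acid.

0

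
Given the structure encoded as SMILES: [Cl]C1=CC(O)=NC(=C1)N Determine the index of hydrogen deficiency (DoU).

4

Degree of unsaturation = (number of rings) + (number of π bonds).
Ring closures in the SMILES: 1.
π bonds: 3 double bonds (each 1 DoU) → 3 DoU from unsaturation.
Total DoU = 1 + 3 = 4.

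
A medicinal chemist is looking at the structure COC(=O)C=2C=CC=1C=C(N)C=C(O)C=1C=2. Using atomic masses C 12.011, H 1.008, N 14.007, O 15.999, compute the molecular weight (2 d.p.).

217.22 g/mol

First, the molecular formula is C12H11NO3 (counting implicit H from valence).
  C: 12 × 12.011 = 144.132
  H: 11 × 1.008 = 11.088
  N: 1 × 14.007 = 14.007
  O: 3 × 15.999 = 47.997
Sum: 12×12.011 + 11×1.008 + 1×14.007 + 3×15.999 = 217.224 → 217.22 g/mol.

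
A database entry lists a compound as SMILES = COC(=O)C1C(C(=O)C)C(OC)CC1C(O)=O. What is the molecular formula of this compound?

C11H16O6

Walk through each heavy atom and fill implicit hydrogens from standard valence (C 4, N 3, O 2, S 2, halogen 1):
  atom 1: C, bond orders sum to 1 (valence 4) → 3 H
  atom 2: O, bond orders sum to 2 (valence 2) → 0 H
  atom 3: C, bond orders sum to 4 (valence 4) → 0 H
  atom 4: O, bond orders sum to 2 (valence 2) → 0 H
  atom 5: C, bond orders sum to 3 (valence 4) → 1 H
  atom 6: C, bond orders sum to 3 (valence 4) → 1 H
  atom 7: C, bond orders sum to 4 (valence 4) → 0 H
  atom 8: O, bond orders sum to 2 (valence 2) → 0 H
  atom 9: C, bond orders sum to 1 (valence 4) → 3 H
  atom 10: C, bond orders sum to 3 (valence 4) → 1 H
  atom 11: O, bond orders sum to 2 (valence 2) → 0 H
  atom 12: C, bond orders sum to 1 (valence 4) → 3 H
  atom 13: C, bond orders sum to 2 (valence 4) → 2 H
  atom 14: C, bond orders sum to 3 (valence 4) → 1 H
  atom 15: C, bond orders sum to 4 (valence 4) → 0 H
  atom 16: O, bond orders sum to 1 (valence 2) → 1 H
  atom 17: O, bond orders sum to 2 (valence 2) → 0 H
Totals → C:11, H:16, O:6.
In Hill order: C11H16O6.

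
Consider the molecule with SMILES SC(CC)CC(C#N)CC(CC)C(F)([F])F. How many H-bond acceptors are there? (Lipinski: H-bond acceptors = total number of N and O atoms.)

1

N atoms: 1; O atoms: 0.
Lipinski HBA = 1 + 0 = 1.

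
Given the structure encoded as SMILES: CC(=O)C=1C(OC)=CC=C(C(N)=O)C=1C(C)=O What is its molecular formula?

Walk through each heavy atom and fill implicit hydrogens from standard valence (C 4, N 3, O 2, S 2, halogen 1):
  atom 1: C, bond orders sum to 1 (valence 4) → 3 H
  atom 2: C, bond orders sum to 4 (valence 4) → 0 H
  atom 3: O, bond orders sum to 2 (valence 2) → 0 H
  atom 4: C, bond orders sum to 4 (valence 4) → 0 H
  atom 5: C, bond orders sum to 4 (valence 4) → 0 H
  atom 6: O, bond orders sum to 2 (valence 2) → 0 H
  atom 7: C, bond orders sum to 1 (valence 4) → 3 H
  atom 8: C, bond orders sum to 3 (valence 4) → 1 H
  atom 9: C, bond orders sum to 3 (valence 4) → 1 H
  atom 10: C, bond orders sum to 4 (valence 4) → 0 H
  atom 11: C, bond orders sum to 4 (valence 4) → 0 H
  atom 12: N, bond orders sum to 1 (valence 3) → 2 H
  atom 13: O, bond orders sum to 2 (valence 2) → 0 H
  atom 14: C, bond orders sum to 4 (valence 4) → 0 H
  atom 15: C, bond orders sum to 4 (valence 4) → 0 H
  atom 16: C, bond orders sum to 1 (valence 4) → 3 H
  atom 17: O, bond orders sum to 2 (valence 2) → 0 H
Totals → C:12, H:13, N:1, O:4.
In Hill order: C12H13NO4.

C12H13NO4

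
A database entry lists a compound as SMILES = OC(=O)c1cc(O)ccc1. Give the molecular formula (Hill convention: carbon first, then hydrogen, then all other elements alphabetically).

C7H6O3

Walk through each heavy atom and fill implicit hydrogens from standard valence (C 4, N 3, O 2, S 2, halogen 1); for lowercase aromatic atoms, an aromatic c carries 1 H when it has two neighbours and 0 H with three, and aromatic n carries 0 H:
  atom 1: O, bond orders sum to 1 (valence 2) → 1 H
  atom 2: C, bond orders sum to 4 (valence 4) → 0 H
  atom 3: O, bond orders sum to 2 (valence 2) → 0 H
  atom 4: aromatic c, 3 neighbours → 0 H
  atom 5: aromatic c, 2 neighbours → 1 H
  atom 6: aromatic c, 3 neighbours → 0 H
  atom 7: O, bond orders sum to 1 (valence 2) → 1 H
  atom 8: aromatic c, 2 neighbours → 1 H
  atom 9: aromatic c, 2 neighbours → 1 H
  atom 10: aromatic c, 2 neighbours → 1 H
Totals → C:7, H:6, O:3.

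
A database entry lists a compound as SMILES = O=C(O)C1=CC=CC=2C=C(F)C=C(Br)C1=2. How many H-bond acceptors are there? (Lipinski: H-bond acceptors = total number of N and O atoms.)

N atoms: 0; O atoms: 2.
Lipinski HBA = 0 + 2 = 2.

2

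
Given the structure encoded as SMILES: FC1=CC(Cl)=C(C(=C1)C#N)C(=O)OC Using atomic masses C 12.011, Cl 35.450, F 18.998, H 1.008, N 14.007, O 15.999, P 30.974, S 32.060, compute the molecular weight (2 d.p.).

213.59 g/mol

First, the molecular formula is C9H5ClFNO2 (counting implicit H from valence).
  C: 9 × 12.011 = 108.099
  Cl: 1 × 35.450 = 35.450
  F: 1 × 18.998 = 18.998
  H: 5 × 1.008 = 5.040
  N: 1 × 14.007 = 14.007
  O: 2 × 15.999 = 31.998
Sum: 9×12.011 + 1×35.450 + 1×18.998 + 5×1.008 + 1×14.007 + 2×15.999 = 213.592 → 213.59 g/mol.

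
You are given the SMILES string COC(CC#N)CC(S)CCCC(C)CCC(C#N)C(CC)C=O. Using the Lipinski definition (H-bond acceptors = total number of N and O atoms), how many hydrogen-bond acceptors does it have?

4

N atoms: 2; O atoms: 2.
Lipinski HBA = 2 + 2 = 4.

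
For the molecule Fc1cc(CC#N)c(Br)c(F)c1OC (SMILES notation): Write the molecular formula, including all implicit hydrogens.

Walk through each heavy atom and fill implicit hydrogens from standard valence (C 4, N 3, O 2, S 2, halogen 1); for lowercase aromatic atoms, an aromatic c carries 1 H when it has two neighbours and 0 H with three, and aromatic n carries 0 H:
  atom 1: F (halogen, monovalent) → 0 H
  atom 2: aromatic c, 3 neighbours → 0 H
  atom 3: aromatic c, 2 neighbours → 1 H
  atom 4: aromatic c, 3 neighbours → 0 H
  atom 5: C, bond orders sum to 2 (valence 4) → 2 H
  atom 6: C, bond orders sum to 4 (valence 4) → 0 H
  atom 7: N, bond orders sum to 3 (valence 3) → 0 H
  atom 8: aromatic c, 3 neighbours → 0 H
  atom 9: Br (halogen, monovalent) → 0 H
  atom 10: aromatic c, 3 neighbours → 0 H
  atom 11: F (halogen, monovalent) → 0 H
  atom 12: aromatic c, 3 neighbours → 0 H
  atom 13: O, bond orders sum to 2 (valence 2) → 0 H
  atom 14: C, bond orders sum to 1 (valence 4) → 3 H
Totals → C:9, H:6, Br:1, F:2, N:1, O:1.

C9H6BrF2NO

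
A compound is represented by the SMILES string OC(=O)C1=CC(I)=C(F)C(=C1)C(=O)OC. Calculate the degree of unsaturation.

Degree of unsaturation = (number of rings) + (number of π bonds).
Ring closures in the SMILES: 1.
π bonds: 5 double bonds (each 1 DoU) → 5 DoU from unsaturation.
Total DoU = 1 + 5 = 6.

6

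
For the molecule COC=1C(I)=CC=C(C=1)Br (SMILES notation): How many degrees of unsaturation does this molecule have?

Degree of unsaturation = (number of rings) + (number of π bonds).
Ring closures in the SMILES: 1.
π bonds: 3 double bonds (each 1 DoU) → 3 DoU from unsaturation.
Total DoU = 1 + 3 = 4.

4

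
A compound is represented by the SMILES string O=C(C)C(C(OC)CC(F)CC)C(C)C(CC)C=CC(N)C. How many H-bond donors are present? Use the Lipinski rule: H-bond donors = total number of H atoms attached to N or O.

2

Donors: find every N or O and count the H atoms it carries.
  atom 1 (O): bond orders sum to 2 → 0 H
  atom 6 (O): bond orders sum to 2 → 0 H
  atom 21 (N): bond orders sum to 1 → 2 H
Lipinski HBD = 2.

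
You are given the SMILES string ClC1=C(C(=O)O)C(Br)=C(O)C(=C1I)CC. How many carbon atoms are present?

9

Count every carbon token in the SMILES (each C, including those in ring-closure positions and inside branches).
Carbon count: 9.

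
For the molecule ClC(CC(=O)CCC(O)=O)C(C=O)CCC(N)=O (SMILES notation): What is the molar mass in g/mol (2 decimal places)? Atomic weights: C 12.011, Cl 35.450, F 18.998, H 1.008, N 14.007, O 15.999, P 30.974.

First, the molecular formula is C11H16ClNO5 (counting implicit H from valence).
  C: 11 × 12.011 = 132.121
  Cl: 1 × 35.450 = 35.450
  H: 16 × 1.008 = 16.128
  N: 1 × 14.007 = 14.007
  O: 5 × 15.999 = 79.995
Sum: 11×12.011 + 1×35.450 + 16×1.008 + 1×14.007 + 5×15.999 = 277.701 → 277.70 g/mol.

277.70 g/mol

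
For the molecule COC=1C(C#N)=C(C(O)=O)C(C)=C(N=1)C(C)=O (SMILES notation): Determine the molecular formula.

Walk through each heavy atom and fill implicit hydrogens from standard valence (C 4, N 3, O 2, S 2, halogen 1):
  atom 1: C, bond orders sum to 1 (valence 4) → 3 H
  atom 2: O, bond orders sum to 2 (valence 2) → 0 H
  atom 3: C, bond orders sum to 4 (valence 4) → 0 H
  atom 4: C, bond orders sum to 4 (valence 4) → 0 H
  atom 5: C, bond orders sum to 4 (valence 4) → 0 H
  atom 6: N, bond orders sum to 3 (valence 3) → 0 H
  atom 7: C, bond orders sum to 4 (valence 4) → 0 H
  atom 8: C, bond orders sum to 4 (valence 4) → 0 H
  atom 9: O, bond orders sum to 1 (valence 2) → 1 H
  atom 10: O, bond orders sum to 2 (valence 2) → 0 H
  atom 11: C, bond orders sum to 4 (valence 4) → 0 H
  atom 12: C, bond orders sum to 1 (valence 4) → 3 H
  atom 13: C, bond orders sum to 4 (valence 4) → 0 H
  atom 14: N, bond orders sum to 3 (valence 3) → 0 H
  atom 15: C, bond orders sum to 4 (valence 4) → 0 H
  atom 16: C, bond orders sum to 1 (valence 4) → 3 H
  atom 17: O, bond orders sum to 2 (valence 2) → 0 H
Totals → C:11, H:10, N:2, O:4.

C11H10N2O4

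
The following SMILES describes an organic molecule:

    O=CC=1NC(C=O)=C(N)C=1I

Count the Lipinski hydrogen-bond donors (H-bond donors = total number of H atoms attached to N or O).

Donors: find every N or O and count the H atoms it carries.
  atom 1 (O): bond orders sum to 2 → 0 H
  atom 4 (N): bond orders sum to 2 → 1 H
  atom 7 (O): bond orders sum to 2 → 0 H
  atom 9 (N): bond orders sum to 1 → 2 H
Lipinski HBD = 3.

3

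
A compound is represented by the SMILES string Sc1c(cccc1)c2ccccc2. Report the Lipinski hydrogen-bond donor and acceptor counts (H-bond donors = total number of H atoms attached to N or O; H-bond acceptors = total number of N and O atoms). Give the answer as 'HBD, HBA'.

Donors: find every N or O and count the H atoms it carries.
  (no N or O atoms present)
Lipinski HBD = 0.
Acceptors: N atoms = 0, O atoms = 0 → HBA = 0.

0, 0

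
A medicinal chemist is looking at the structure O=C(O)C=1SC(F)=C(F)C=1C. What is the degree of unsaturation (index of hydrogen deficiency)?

Molecular formula: C6H4F2O2S.
DoU = (2C + 2 + N − H − X) / 2, where X is the halogen count and O/S are ignored.
    = (2·6 + 2 + 0 − 4 − 2) / 2 = 8 / 2 = 4.

4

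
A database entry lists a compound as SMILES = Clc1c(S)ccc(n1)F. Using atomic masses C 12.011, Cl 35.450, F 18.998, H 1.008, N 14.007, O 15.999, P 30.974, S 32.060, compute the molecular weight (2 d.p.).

First, the molecular formula is C5H3ClFNS (counting implicit H from valence).
  C: 5 × 12.011 = 60.055
  Cl: 1 × 35.450 = 35.450
  F: 1 × 18.998 = 18.998
  H: 3 × 1.008 = 3.024
  N: 1 × 14.007 = 14.007
  S: 1 × 32.060 = 32.060
Sum: 5×12.011 + 1×35.450 + 1×18.998 + 3×1.008 + 1×14.007 + 1×32.060 = 163.594 → 163.59 g/mol.

163.59 g/mol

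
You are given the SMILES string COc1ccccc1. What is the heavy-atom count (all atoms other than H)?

8

Every atom symbol written in the SMILES (organic subset) is one heavy atom; implicit H are not written.
Heavy atoms by element → C:7, O:1.
Total: 8.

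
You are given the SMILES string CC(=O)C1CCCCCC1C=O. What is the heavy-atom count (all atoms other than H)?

12

Every atom symbol written in the SMILES (organic subset) is one heavy atom; implicit H are not written.
Heavy atoms by element → C:10, O:2.
Total: 12.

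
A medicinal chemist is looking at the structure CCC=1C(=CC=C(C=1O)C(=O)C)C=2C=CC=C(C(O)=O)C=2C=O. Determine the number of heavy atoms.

23

Every atom symbol written in the SMILES (organic subset) is one heavy atom; implicit H are not written.
Heavy atoms by element → C:18, O:5.
Total: 23.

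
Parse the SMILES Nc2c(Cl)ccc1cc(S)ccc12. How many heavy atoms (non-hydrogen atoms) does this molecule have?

Every atom symbol written in the SMILES (organic subset) is one heavy atom; implicit H are not written.
Heavy atoms by element → C:10, Cl:1, N:1, S:1.
Total: 13.

13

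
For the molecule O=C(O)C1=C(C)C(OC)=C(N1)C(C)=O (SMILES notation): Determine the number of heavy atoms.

14

Every atom symbol written in the SMILES (organic subset) is one heavy atom; implicit H are not written.
Heavy atoms by element → C:9, N:1, O:4.
Total: 14.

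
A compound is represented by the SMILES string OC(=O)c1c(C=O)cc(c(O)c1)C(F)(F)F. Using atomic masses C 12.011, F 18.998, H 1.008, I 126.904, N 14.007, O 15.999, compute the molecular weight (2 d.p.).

234.13 g/mol

First, the molecular formula is C9H5F3O4 (counting implicit H from valence).
  C: 9 × 12.011 = 108.099
  F: 3 × 18.998 = 56.994
  H: 5 × 1.008 = 5.040
  O: 4 × 15.999 = 63.996
Sum: 9×12.011 + 3×18.998 + 5×1.008 + 4×15.999 = 234.129 → 234.13 g/mol.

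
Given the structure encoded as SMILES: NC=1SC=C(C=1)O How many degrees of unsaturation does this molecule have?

Molecular formula: C4H5NOS.
DoU = (2C + 2 + N − H − X) / 2, where X is the halogen count and O/S are ignored.
    = (2·4 + 2 + 1 − 5 − 0) / 2 = 6 / 2 = 3.

3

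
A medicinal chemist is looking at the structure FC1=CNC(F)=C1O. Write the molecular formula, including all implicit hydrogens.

Walk through each heavy atom and fill implicit hydrogens from standard valence (C 4, N 3, O 2, S 2, halogen 1):
  atom 1: F (halogen, monovalent) → 0 H
  atom 2: C, bond orders sum to 4 (valence 4) → 0 H
  atom 3: C, bond orders sum to 3 (valence 4) → 1 H
  atom 4: N, bond orders sum to 2 (valence 3) → 1 H
  atom 5: C, bond orders sum to 4 (valence 4) → 0 H
  atom 6: F (halogen, monovalent) → 0 H
  atom 7: C, bond orders sum to 4 (valence 4) → 0 H
  atom 8: O, bond orders sum to 1 (valence 2) → 1 H
Totals → C:4, H:3, F:2, N:1, O:1.

C4H3F2NO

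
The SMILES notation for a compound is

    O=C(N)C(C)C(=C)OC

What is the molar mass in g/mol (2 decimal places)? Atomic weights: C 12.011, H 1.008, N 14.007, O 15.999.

First, the molecular formula is C6H11NO2 (counting implicit H from valence).
  C: 6 × 12.011 = 72.066
  H: 11 × 1.008 = 11.088
  N: 1 × 14.007 = 14.007
  O: 2 × 15.999 = 31.998
Sum: 6×12.011 + 11×1.008 + 1×14.007 + 2×15.999 = 129.159 → 129.16 g/mol.

129.16 g/mol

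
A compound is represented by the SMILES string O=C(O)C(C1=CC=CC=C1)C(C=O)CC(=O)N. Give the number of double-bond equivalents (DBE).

7

Degree of unsaturation = (number of rings) + (number of π bonds).
Ring closures in the SMILES: 1.
π bonds: 6 double bonds (each 1 DoU) → 6 DoU from unsaturation.
Total DoU = 1 + 6 = 7.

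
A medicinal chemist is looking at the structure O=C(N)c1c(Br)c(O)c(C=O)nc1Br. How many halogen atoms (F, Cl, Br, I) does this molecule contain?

2

Halogen atoms appear at heavy-atom positions 6, 14 (2×Br).
Other groups present: 1 aldehyde, 1 amide, 1 hydroxyl.
Halogen count: 2.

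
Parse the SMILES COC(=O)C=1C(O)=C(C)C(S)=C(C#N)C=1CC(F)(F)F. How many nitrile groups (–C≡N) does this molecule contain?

1

The nitrile motif appears at heavy-atom position 13 in the SMILES.
Other groups present: 1 ester, 1 hydroxyl, 1 thiol.
Nitrile count: 1.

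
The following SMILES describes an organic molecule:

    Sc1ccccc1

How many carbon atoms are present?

Count every carbon token in the SMILES (each C, including those in ring-closure positions and inside branches).
Carbon count: 6.

6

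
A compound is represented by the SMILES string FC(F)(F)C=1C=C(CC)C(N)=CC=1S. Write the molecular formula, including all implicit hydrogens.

Walk through each heavy atom and fill implicit hydrogens from standard valence (C 4, N 3, O 2, S 2, halogen 1):
  atom 1: F (halogen, monovalent) → 0 H
  atom 2: C, bond orders sum to 4 (valence 4) → 0 H
  atom 3: F (halogen, monovalent) → 0 H
  atom 4: F (halogen, monovalent) → 0 H
  atom 5: C, bond orders sum to 4 (valence 4) → 0 H
  atom 6: C, bond orders sum to 3 (valence 4) → 1 H
  atom 7: C, bond orders sum to 4 (valence 4) → 0 H
  atom 8: C, bond orders sum to 2 (valence 4) → 2 H
  atom 9: C, bond orders sum to 1 (valence 4) → 3 H
  atom 10: C, bond orders sum to 4 (valence 4) → 0 H
  atom 11: N, bond orders sum to 1 (valence 3) → 2 H
  atom 12: C, bond orders sum to 3 (valence 4) → 1 H
  atom 13: C, bond orders sum to 4 (valence 4) → 0 H
  atom 14: S, bond orders sum to 1 (valence 2) → 1 H
Totals → C:9, H:10, F:3, N:1, S:1.
In Hill order: C9H10F3NS.

C9H10F3NS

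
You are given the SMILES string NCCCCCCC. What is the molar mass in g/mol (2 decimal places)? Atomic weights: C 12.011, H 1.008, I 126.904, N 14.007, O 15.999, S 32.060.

First, the molecular formula is C7H17N (counting implicit H from valence).
  C: 7 × 12.011 = 84.077
  H: 17 × 1.008 = 17.136
  N: 1 × 14.007 = 14.007
Sum: 7×12.011 + 17×1.008 + 1×14.007 = 115.220 → 115.22 g/mol.

115.22 g/mol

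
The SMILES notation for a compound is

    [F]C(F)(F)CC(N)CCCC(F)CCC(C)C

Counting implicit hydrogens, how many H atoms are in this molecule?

23

Walk through each heavy atom and fill implicit hydrogens from standard valence (C 4, N 3, O 2, S 2, halogen 1):
  atom 1: F with explicit H count 0
  atom 2: C, bond orders sum to 4 (valence 4) → 0 H
  atom 3: F (halogen, monovalent) → 0 H
  atom 4: F (halogen, monovalent) → 0 H
  atom 5: C, bond orders sum to 2 (valence 4) → 2 H
  atom 6: C, bond orders sum to 3 (valence 4) → 1 H
  atom 7: N, bond orders sum to 1 (valence 3) → 2 H
  atom 8: C, bond orders sum to 2 (valence 4) → 2 H
  atom 9: C, bond orders sum to 2 (valence 4) → 2 H
  atom 10: C, bond orders sum to 2 (valence 4) → 2 H
  atom 11: C, bond orders sum to 3 (valence 4) → 1 H
  atom 12: F (halogen, monovalent) → 0 H
  atom 13: C, bond orders sum to 2 (valence 4) → 2 H
  atom 14: C, bond orders sum to 2 (valence 4) → 2 H
  atom 15: C, bond orders sum to 3 (valence 4) → 1 H
  atom 16: C, bond orders sum to 1 (valence 4) → 3 H
  atom 17: C, bond orders sum to 1 (valence 4) → 3 H
Total hydrogens: 23.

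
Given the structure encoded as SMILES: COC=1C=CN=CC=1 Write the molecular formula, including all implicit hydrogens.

Walk through each heavy atom and fill implicit hydrogens from standard valence (C 4, N 3, O 2, S 2, halogen 1):
  atom 1: C, bond orders sum to 1 (valence 4) → 3 H
  atom 2: O, bond orders sum to 2 (valence 2) → 0 H
  atom 3: C, bond orders sum to 4 (valence 4) → 0 H
  atom 4: C, bond orders sum to 3 (valence 4) → 1 H
  atom 5: C, bond orders sum to 3 (valence 4) → 1 H
  atom 6: N, bond orders sum to 3 (valence 3) → 0 H
  atom 7: C, bond orders sum to 3 (valence 4) → 1 H
  atom 8: C, bond orders sum to 3 (valence 4) → 1 H
Totals → C:6, H:7, N:1, O:1.

C6H7NO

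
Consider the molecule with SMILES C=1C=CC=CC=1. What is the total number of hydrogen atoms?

Walk through each heavy atom and fill implicit hydrogens from standard valence (C 4, N 3, O 2, S 2, halogen 1):
  atom 1: C, bond orders sum to 3 (valence 4) → 1 H
  atom 2: C, bond orders sum to 3 (valence 4) → 1 H
  atom 3: C, bond orders sum to 3 (valence 4) → 1 H
  atom 4: C, bond orders sum to 3 (valence 4) → 1 H
  atom 5: C, bond orders sum to 3 (valence 4) → 1 H
  atom 6: C, bond orders sum to 3 (valence 4) → 1 H
Total hydrogens: 6.

6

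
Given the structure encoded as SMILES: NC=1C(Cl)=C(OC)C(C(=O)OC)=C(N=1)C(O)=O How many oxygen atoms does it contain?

Scan the SMILES for O atoms (remember two-letter symbols like Cl and Br are single atoms).
Oxygen count: 5.

5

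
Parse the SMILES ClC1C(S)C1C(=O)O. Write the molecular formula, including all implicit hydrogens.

Walk through each heavy atom and fill implicit hydrogens from standard valence (C 4, N 3, O 2, S 2, halogen 1):
  atom 1: Cl (halogen, monovalent) → 0 H
  atom 2: C, bond orders sum to 3 (valence 4) → 1 H
  atom 3: C, bond orders sum to 3 (valence 4) → 1 H
  atom 4: S, bond orders sum to 1 (valence 2) → 1 H
  atom 5: C, bond orders sum to 3 (valence 4) → 1 H
  atom 6: C, bond orders sum to 4 (valence 4) → 0 H
  atom 7: O, bond orders sum to 2 (valence 2) → 0 H
  atom 8: O, bond orders sum to 1 (valence 2) → 1 H
Totals → C:4, H:5, Cl:1, O:2, S:1.
In Hill order: C4H5ClO2S.

C4H5ClO2S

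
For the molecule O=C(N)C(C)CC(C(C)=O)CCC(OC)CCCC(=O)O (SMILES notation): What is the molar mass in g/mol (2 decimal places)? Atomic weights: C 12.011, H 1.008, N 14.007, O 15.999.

301.38 g/mol

First, the molecular formula is C15H27NO5 (counting implicit H from valence).
  C: 15 × 12.011 = 180.165
  H: 27 × 1.008 = 27.216
  N: 1 × 14.007 = 14.007
  O: 5 × 15.999 = 79.995
Sum: 15×12.011 + 27×1.008 + 1×14.007 + 5×15.999 = 301.383 → 301.38 g/mol.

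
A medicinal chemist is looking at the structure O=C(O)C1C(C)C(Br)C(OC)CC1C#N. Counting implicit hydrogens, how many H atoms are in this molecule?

Walk through each heavy atom and fill implicit hydrogens from standard valence (C 4, N 3, O 2, S 2, halogen 1):
  atom 1: O, bond orders sum to 2 (valence 2) → 0 H
  atom 2: C, bond orders sum to 4 (valence 4) → 0 H
  atom 3: O, bond orders sum to 1 (valence 2) → 1 H
  atom 4: C, bond orders sum to 3 (valence 4) → 1 H
  atom 5: C, bond orders sum to 3 (valence 4) → 1 H
  atom 6: C, bond orders sum to 1 (valence 4) → 3 H
  atom 7: C, bond orders sum to 3 (valence 4) → 1 H
  atom 8: Br (halogen, monovalent) → 0 H
  atom 9: C, bond orders sum to 3 (valence 4) → 1 H
  atom 10: O, bond orders sum to 2 (valence 2) → 0 H
  atom 11: C, bond orders sum to 1 (valence 4) → 3 H
  atom 12: C, bond orders sum to 2 (valence 4) → 2 H
  atom 13: C, bond orders sum to 3 (valence 4) → 1 H
  atom 14: C, bond orders sum to 4 (valence 4) → 0 H
  atom 15: N, bond orders sum to 3 (valence 3) → 0 H
Total hydrogens: 14.

14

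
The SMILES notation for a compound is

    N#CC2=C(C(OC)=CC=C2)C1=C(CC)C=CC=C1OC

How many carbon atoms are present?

Count every carbon token in the SMILES (each C, including those in ring-closure positions and inside branches).
Carbon count: 17.

17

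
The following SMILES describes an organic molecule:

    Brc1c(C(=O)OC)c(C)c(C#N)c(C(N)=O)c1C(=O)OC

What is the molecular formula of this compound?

C13H11BrN2O5

Walk through each heavy atom and fill implicit hydrogens from standard valence (C 4, N 3, O 2, S 2, halogen 1); for lowercase aromatic atoms, an aromatic c carries 1 H when it has two neighbours and 0 H with three, and aromatic n carries 0 H:
  atom 1: Br (halogen, monovalent) → 0 H
  atom 2: aromatic c, 3 neighbours → 0 H
  atom 3: aromatic c, 3 neighbours → 0 H
  atom 4: C, bond orders sum to 4 (valence 4) → 0 H
  atom 5: O, bond orders sum to 2 (valence 2) → 0 H
  atom 6: O, bond orders sum to 2 (valence 2) → 0 H
  atom 7: C, bond orders sum to 1 (valence 4) → 3 H
  atom 8: aromatic c, 3 neighbours → 0 H
  atom 9: C, bond orders sum to 1 (valence 4) → 3 H
  atom 10: aromatic c, 3 neighbours → 0 H
  atom 11: C, bond orders sum to 4 (valence 4) → 0 H
  atom 12: N, bond orders sum to 3 (valence 3) → 0 H
  atom 13: aromatic c, 3 neighbours → 0 H
  atom 14: C, bond orders sum to 4 (valence 4) → 0 H
  atom 15: N, bond orders sum to 1 (valence 3) → 2 H
  atom 16: O, bond orders sum to 2 (valence 2) → 0 H
  atom 17: aromatic c, 3 neighbours → 0 H
  atom 18: C, bond orders sum to 4 (valence 4) → 0 H
  atom 19: O, bond orders sum to 2 (valence 2) → 0 H
  atom 20: O, bond orders sum to 2 (valence 2) → 0 H
  atom 21: C, bond orders sum to 1 (valence 4) → 3 H
Totals → C:13, H:11, Br:1, N:2, O:5.
In Hill order: C13H11BrN2O5.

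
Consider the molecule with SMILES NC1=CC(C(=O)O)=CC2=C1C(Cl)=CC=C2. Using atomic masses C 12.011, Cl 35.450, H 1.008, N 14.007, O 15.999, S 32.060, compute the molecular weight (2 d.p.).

First, the molecular formula is C11H8ClNO2 (counting implicit H from valence).
  C: 11 × 12.011 = 132.121
  Cl: 1 × 35.450 = 35.450
  H: 8 × 1.008 = 8.064
  N: 1 × 14.007 = 14.007
  O: 2 × 15.999 = 31.998
Sum: 11×12.011 + 1×35.450 + 8×1.008 + 1×14.007 + 2×15.999 = 221.640 → 221.64 g/mol.

221.64 g/mol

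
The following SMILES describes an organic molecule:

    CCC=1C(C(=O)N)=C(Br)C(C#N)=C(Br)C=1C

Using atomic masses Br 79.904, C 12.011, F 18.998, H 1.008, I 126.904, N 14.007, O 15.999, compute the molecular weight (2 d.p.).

346.02 g/mol

First, the molecular formula is C11H10Br2N2O (counting implicit H from valence).
  Br: 2 × 79.904 = 159.808
  C: 11 × 12.011 = 132.121
  H: 10 × 1.008 = 10.080
  N: 2 × 14.007 = 28.014
  O: 1 × 15.999 = 15.999
Sum: 2×79.904 + 11×12.011 + 10×1.008 + 2×14.007 + 1×15.999 = 346.022 → 346.02 g/mol.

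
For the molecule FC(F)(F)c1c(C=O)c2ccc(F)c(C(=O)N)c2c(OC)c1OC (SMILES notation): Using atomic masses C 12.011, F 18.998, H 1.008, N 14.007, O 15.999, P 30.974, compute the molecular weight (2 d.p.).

345.25 g/mol

First, the molecular formula is C15H11F4NO4 (counting implicit H from valence).
  C: 15 × 12.011 = 180.165
  F: 4 × 18.998 = 75.992
  H: 11 × 1.008 = 11.088
  N: 1 × 14.007 = 14.007
  O: 4 × 15.999 = 63.996
Sum: 15×12.011 + 4×18.998 + 11×1.008 + 1×14.007 + 4×15.999 = 345.248 → 345.25 g/mol.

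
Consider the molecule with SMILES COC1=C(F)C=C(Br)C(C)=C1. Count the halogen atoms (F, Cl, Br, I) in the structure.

2

Halogen atoms appear at heavy-atom positions 5, 8 (1×Br, 1×F).
Other groups present: 1 ether.
Halogen count: 2.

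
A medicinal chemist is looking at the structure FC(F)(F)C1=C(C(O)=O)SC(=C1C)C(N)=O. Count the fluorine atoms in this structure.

3

Scan the SMILES for F atoms (remember two-letter symbols like Cl and Br are single atoms).
Fluorine count: 3.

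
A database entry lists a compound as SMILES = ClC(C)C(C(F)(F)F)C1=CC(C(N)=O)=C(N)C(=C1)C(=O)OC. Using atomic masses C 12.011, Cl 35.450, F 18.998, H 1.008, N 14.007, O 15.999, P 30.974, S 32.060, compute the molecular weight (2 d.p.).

338.71 g/mol

First, the molecular formula is C13H14ClF3N2O3 (counting implicit H from valence).
  C: 13 × 12.011 = 156.143
  Cl: 1 × 35.450 = 35.450
  F: 3 × 18.998 = 56.994
  H: 14 × 1.008 = 14.112
  N: 2 × 14.007 = 28.014
  O: 3 × 15.999 = 47.997
Sum: 13×12.011 + 1×35.450 + 3×18.998 + 14×1.008 + 2×14.007 + 3×15.999 = 338.710 → 338.71 g/mol.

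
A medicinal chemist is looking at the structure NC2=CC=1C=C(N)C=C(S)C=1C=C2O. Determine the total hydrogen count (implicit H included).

10

Walk through each heavy atom and fill implicit hydrogens from standard valence (C 4, N 3, O 2, S 2, halogen 1):
  atom 1: N, bond orders sum to 1 (valence 3) → 2 H
  atom 2: C, bond orders sum to 4 (valence 4) → 0 H
  atom 3: C, bond orders sum to 3 (valence 4) → 1 H
  atom 4: C, bond orders sum to 4 (valence 4) → 0 H
  atom 5: C, bond orders sum to 3 (valence 4) → 1 H
  atom 6: C, bond orders sum to 4 (valence 4) → 0 H
  atom 7: N, bond orders sum to 1 (valence 3) → 2 H
  atom 8: C, bond orders sum to 3 (valence 4) → 1 H
  atom 9: C, bond orders sum to 4 (valence 4) → 0 H
  atom 10: S, bond orders sum to 1 (valence 2) → 1 H
  atom 11: C, bond orders sum to 4 (valence 4) → 0 H
  atom 12: C, bond orders sum to 3 (valence 4) → 1 H
  atom 13: C, bond orders sum to 4 (valence 4) → 0 H
  atom 14: O, bond orders sum to 1 (valence 2) → 1 H
Total hydrogens: 10.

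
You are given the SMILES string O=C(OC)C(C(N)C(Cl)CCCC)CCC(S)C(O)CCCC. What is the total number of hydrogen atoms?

34

Walk through each heavy atom and fill implicit hydrogens from standard valence (C 4, N 3, O 2, S 2, halogen 1):
  atom 1: O, bond orders sum to 2 (valence 2) → 0 H
  atom 2: C, bond orders sum to 4 (valence 4) → 0 H
  atom 3: O, bond orders sum to 2 (valence 2) → 0 H
  atom 4: C, bond orders sum to 1 (valence 4) → 3 H
  atom 5: C, bond orders sum to 3 (valence 4) → 1 H
  atom 6: C, bond orders sum to 3 (valence 4) → 1 H
  atom 7: N, bond orders sum to 1 (valence 3) → 2 H
  atom 8: C, bond orders sum to 3 (valence 4) → 1 H
  atom 9: Cl (halogen, monovalent) → 0 H
  atom 10: C, bond orders sum to 2 (valence 4) → 2 H
  atom 11: C, bond orders sum to 2 (valence 4) → 2 H
  atom 12: C, bond orders sum to 2 (valence 4) → 2 H
  atom 13: C, bond orders sum to 1 (valence 4) → 3 H
  atom 14: C, bond orders sum to 2 (valence 4) → 2 H
  atom 15: C, bond orders sum to 2 (valence 4) → 2 H
  atom 16: C, bond orders sum to 3 (valence 4) → 1 H
  atom 17: S, bond orders sum to 1 (valence 2) → 1 H
  atom 18: C, bond orders sum to 3 (valence 4) → 1 H
  atom 19: O, bond orders sum to 1 (valence 2) → 1 H
  atom 20: C, bond orders sum to 2 (valence 4) → 2 H
  atom 21: C, bond orders sum to 2 (valence 4) → 2 H
  atom 22: C, bond orders sum to 2 (valence 4) → 2 H
  atom 23: C, bond orders sum to 1 (valence 4) → 3 H
Total hydrogens: 34.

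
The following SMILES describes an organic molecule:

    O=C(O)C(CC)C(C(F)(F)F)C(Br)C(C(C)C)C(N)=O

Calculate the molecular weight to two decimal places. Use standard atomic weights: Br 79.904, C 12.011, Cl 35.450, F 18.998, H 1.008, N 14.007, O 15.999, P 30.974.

First, the molecular formula is C12H19BrF3NO3 (counting implicit H from valence).
  Br: 1 × 79.904 = 79.904
  C: 12 × 12.011 = 144.132
  F: 3 × 18.998 = 56.994
  H: 19 × 1.008 = 19.152
  N: 1 × 14.007 = 14.007
  O: 3 × 15.999 = 47.997
Sum: 1×79.904 + 12×12.011 + 3×18.998 + 19×1.008 + 1×14.007 + 3×15.999 = 362.186 → 362.19 g/mol.

362.19 g/mol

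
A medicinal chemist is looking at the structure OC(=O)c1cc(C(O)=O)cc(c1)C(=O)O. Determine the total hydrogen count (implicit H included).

Walk through each heavy atom and fill implicit hydrogens from standard valence (C 4, N 3, O 2, S 2, halogen 1); for lowercase aromatic atoms, an aromatic c carries 1 H when it has two neighbours and 0 H with three, and aromatic n carries 0 H:
  atom 1: O, bond orders sum to 1 (valence 2) → 1 H
  atom 2: C, bond orders sum to 4 (valence 4) → 0 H
  atom 3: O, bond orders sum to 2 (valence 2) → 0 H
  atom 4: aromatic c, 3 neighbours → 0 H
  atom 5: aromatic c, 2 neighbours → 1 H
  atom 6: aromatic c, 3 neighbours → 0 H
  atom 7: C, bond orders sum to 4 (valence 4) → 0 H
  atom 8: O, bond orders sum to 1 (valence 2) → 1 H
  atom 9: O, bond orders sum to 2 (valence 2) → 0 H
  atom 10: aromatic c, 2 neighbours → 1 H
  atom 11: aromatic c, 3 neighbours → 0 H
  atom 12: aromatic c, 2 neighbours → 1 H
  atom 13: C, bond orders sum to 4 (valence 4) → 0 H
  atom 14: O, bond orders sum to 2 (valence 2) → 0 H
  atom 15: O, bond orders sum to 1 (valence 2) → 1 H
Total hydrogens: 6.

6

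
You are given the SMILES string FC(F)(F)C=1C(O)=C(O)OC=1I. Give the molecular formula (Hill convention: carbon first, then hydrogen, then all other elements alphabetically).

Walk through each heavy atom and fill implicit hydrogens from standard valence (C 4, N 3, O 2, S 2, halogen 1):
  atom 1: F (halogen, monovalent) → 0 H
  atom 2: C, bond orders sum to 4 (valence 4) → 0 H
  atom 3: F (halogen, monovalent) → 0 H
  atom 4: F (halogen, monovalent) → 0 H
  atom 5: C, bond orders sum to 4 (valence 4) → 0 H
  atom 6: C, bond orders sum to 4 (valence 4) → 0 H
  atom 7: O, bond orders sum to 1 (valence 2) → 1 H
  atom 8: C, bond orders sum to 4 (valence 4) → 0 H
  atom 9: O, bond orders sum to 1 (valence 2) → 1 H
  atom 10: O, bond orders sum to 2 (valence 2) → 0 H
  atom 11: C, bond orders sum to 4 (valence 4) → 0 H
  atom 12: I (halogen, monovalent) → 0 H
Totals → C:5, H:2, F:3, I:1, O:3.

C5H2F3IO3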